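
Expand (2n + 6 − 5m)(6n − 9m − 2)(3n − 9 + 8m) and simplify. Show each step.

36n^3 − 12n^2 − 48mn^2 + 556mn − 249m^2n − 324n + 300m − 757m^2 + 108 + 360m^3

(2n + 6 − 5m)(6n − 9m − 2)(3n − 9 + 8m)
= (12n^2 − 18mn − 4n + 36n − 54m − 12 − 30mn + 45m^2 + 10m)(3n − 9 + 8m)    [distributive law]
= (12n^2 − 48mn + 32n − 44m − 12 + 45m^2)(3n − 9 + 8m)    [combine like terms]
= 36n^3 − 108n^2 + 96mn^2 − 144mn^2 + 432mn − 384m^2n + 96n^2 − 288n + 256mn − 132mn + 396m − 352m^2 − 36n + 108 − 96m + 135m^2n − 405m^2 + 360m^3    [distributive law]
= 36n^3 − 12n^2 − 48mn^2 + 556mn − 249m^2n − 324n + 300m − 757m^2 + 108 + 360m^3    [combine like terms]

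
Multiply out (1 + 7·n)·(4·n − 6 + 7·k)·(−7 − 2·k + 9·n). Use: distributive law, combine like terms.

(1 + 7·n)·(4·n − 6 + 7·k)·(−7 − 2·k + 9·n)
= (4·n − 6 + 7·k + 28·n² − 42·n + 49·k·n)·(−7 − 2·k + 9·n)    [distributive law]
= (−38·n − 6 + 7·k + 28·n² + 49·k·n)·(−7 − 2·k + 9·n)    [combine like terms]
= 266·n + 76·k·n − 342·n² + 42 + 12·k − 54·n − 49·k − 14·k² + 63·k·n − 196·n² − 56·k·n² + 252·n³ − 343·k·n − 98·k²·n + 441·k·n²    [distributive law]
= 212·n − 204·k·n − 538·n² + 42 − 37·k − 14·k² + 385·k·n² + 252·n³ − 98·k²·n    [combine like terms]

212·n − 204·k·n − 538·n² + 42 − 37·k − 14·k² + 385·k·n² + 252·n³ − 98·k²·n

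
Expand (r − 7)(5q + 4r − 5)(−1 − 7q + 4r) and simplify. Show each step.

86qr − 35q^2r − 8qr^2 − 136r^2 + 16r^3 + 173r − 210q + 245q^2 − 35

(r − 7)(5q + 4r − 5)(−1 − 7q + 4r)
= (5qr + 4r^2 − 5r − 35q − 28r + 35)(−1 − 7q + 4r)    [distributive law]
= (5qr + 4r^2 − 33r − 35q + 35)(−1 − 7q + 4r)    [combine like terms]
= −5qr − 35q^2r + 20qr^2 − 4r^2 − 28qr^2 + 16r^3 + 33r + 231qr − 132r^2 + 35q + 245q^2 − 140qr − 35 − 245q + 140r    [distributive law]
= 86qr − 35q^2r − 8qr^2 − 136r^2 + 16r^3 + 173r − 210q + 245q^2 − 35    [combine like terms]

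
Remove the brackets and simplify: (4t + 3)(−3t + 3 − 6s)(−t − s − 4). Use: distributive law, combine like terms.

(4t + 3)(−3t + 3 − 6s)(−t − s − 4)
= (−12t² + 12t − 24st − 9t + 9 − 18s)(−t − s − 4)    [distributive law]
= (−12t² + 3t − 24st + 9 − 18s)(−t − s − 4)    [combine like terms]
= 12t³ + 12st² + 48t² − 3t² − 3st − 12t + 24st² + 24s²t + 96st − 9t − 9s − 36 + 18st + 18s² + 72s    [distributive law]
= 12t³ + 36st² + 45t² + 111st − 21t + 24s²t + 63s − 36 + 18s²    [combine like terms]

12t³ + 36st² + 45t² + 111st − 21t + 24s²t + 63s − 36 + 18s²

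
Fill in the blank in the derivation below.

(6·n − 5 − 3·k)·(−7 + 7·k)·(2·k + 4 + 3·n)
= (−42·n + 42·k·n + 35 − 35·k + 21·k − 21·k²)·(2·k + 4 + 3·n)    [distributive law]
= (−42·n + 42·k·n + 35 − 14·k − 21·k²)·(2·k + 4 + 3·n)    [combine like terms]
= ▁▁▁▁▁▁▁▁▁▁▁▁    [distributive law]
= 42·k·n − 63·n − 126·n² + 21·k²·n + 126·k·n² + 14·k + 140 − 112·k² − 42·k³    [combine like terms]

Applying distributive law to the line above:

−84·k·n − 168·n − 126·n² + 84·k²·n + 168·k·n + 126·k·n² + 70·k + 140 + 105·n − 28·k² − 56·k − 42·k·n − 42·k³ − 84·k² − 63·k²·n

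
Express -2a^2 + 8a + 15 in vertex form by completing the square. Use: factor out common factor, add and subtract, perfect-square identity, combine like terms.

-2(a - 2)^2 + 23

-2a^2 + 8a + 15
= -2(a^2 - 4a) + 15    [factor out -2 from the a-terms]
= -2(a^2 - 4a + 4 - 4) + 15    [add and subtract 4 inside the bracket]
= -2(a - 2)^2 + 8 + 15    [perfect-square identity]
= -2(a - 2)^2 + 23    [combine constants]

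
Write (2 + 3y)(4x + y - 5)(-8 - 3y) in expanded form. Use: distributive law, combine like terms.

(2 + 3y)(4x + y - 5)(-8 - 3y)
= (8x + 2y - 10 + 12xy + 3y^2 - 15y)(-8 - 3y)    [distributive law]
= (8x - 13y - 10 + 12xy + 3y^2)(-8 - 3y)    [combine like terms]
= -64x - 24xy + 104y + 39y^2 + 80 + 30y - 96xy - 36xy^2 - 24y^2 - 9y^3    [distributive law]
= -64x - 120xy + 134y + 15y^2 + 80 - 36xy^2 - 9y^3    [combine like terms]

-64x - 120xy + 134y + 15y^2 + 80 - 36xy^2 - 9y^3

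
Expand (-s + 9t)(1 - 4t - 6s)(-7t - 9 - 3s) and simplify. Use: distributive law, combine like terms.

(-s + 9t)(1 - 4t - 6s)(-7t - 9 - 3s)
= (-s + 4st + 6s² + 9t - 36t² - 54st)(-7t - 9 - 3s)    [distributive law]
= (-s - 50st + 6s² + 9t - 36t²)(-7t - 9 - 3s)    [combine like terms]
= 7st + 9s + 3s² + 350st² + 450st + 150s²t - 42s²t - 54s² - 18s³ - 63t² - 81t - 27st + 252t³ + 324t² + 108st²    [distributive law]
= 430st + 9s - 51s² + 458st² + 108s²t - 18s³ + 261t² - 81t + 252t³    [combine like terms]

430st + 9s - 51s² + 458st² + 108s²t - 18s³ + 261t² - 81t + 252t³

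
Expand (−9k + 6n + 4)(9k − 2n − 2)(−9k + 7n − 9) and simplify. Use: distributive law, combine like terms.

729k^3 − 1215k^2n + 243k^2 + 612kn^2 − 90kn − 414k − 84n^3 − 32n^2 + 124n + 72

(−9k + 6n + 4)(9k − 2n − 2)(−9k + 7n − 9)
= (−81k^2 + 18kn + 18k + 54kn − 12n^2 − 12n + 36k − 8n − 8)(−9k + 7n − 9)    [distributive law]
= (−81k^2 + 72kn + 54k − 12n^2 − 20n − 8)(−9k + 7n − 9)    [combine like terms]
= 729k^3 − 567k^2n + 729k^2 − 648k^2n + 504kn^2 − 648kn − 486k^2 + 378kn − 486k + 108kn^2 − 84n^3 + 108n^2 + 180kn − 140n^2 + 180n + 72k − 56n + 72    [distributive law]
= 729k^3 − 1215k^2n + 243k^2 + 612kn^2 − 90kn − 414k − 84n^3 − 32n^2 + 124n + 72    [combine like terms]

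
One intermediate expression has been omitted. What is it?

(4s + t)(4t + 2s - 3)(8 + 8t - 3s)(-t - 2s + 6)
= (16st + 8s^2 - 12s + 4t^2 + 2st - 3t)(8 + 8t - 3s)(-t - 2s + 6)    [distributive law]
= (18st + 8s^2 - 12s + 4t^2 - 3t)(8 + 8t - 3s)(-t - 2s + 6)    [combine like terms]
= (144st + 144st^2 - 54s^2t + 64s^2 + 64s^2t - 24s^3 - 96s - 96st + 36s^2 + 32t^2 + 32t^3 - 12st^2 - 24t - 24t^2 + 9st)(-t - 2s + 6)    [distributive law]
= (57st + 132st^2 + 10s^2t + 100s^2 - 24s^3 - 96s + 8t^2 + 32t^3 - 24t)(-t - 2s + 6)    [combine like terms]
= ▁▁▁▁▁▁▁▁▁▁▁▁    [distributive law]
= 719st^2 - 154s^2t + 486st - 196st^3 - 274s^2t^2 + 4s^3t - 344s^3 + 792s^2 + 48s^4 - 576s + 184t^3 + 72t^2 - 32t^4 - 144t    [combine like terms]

By distributive law:

-57st^2 - 114s^2t + 342st - 132st^3 - 264s^2t^2 + 792st^2 - 10s^2t^2 - 20s^3t + 60s^2t - 100s^2t - 200s^3 + 600s^2 + 24s^3t + 48s^4 - 144s^3 + 96st + 192s^2 - 576s - 8t^3 - 16st^2 + 48t^2 - 32t^4 - 64st^3 + 192t^3 + 24t^2 + 48st - 144t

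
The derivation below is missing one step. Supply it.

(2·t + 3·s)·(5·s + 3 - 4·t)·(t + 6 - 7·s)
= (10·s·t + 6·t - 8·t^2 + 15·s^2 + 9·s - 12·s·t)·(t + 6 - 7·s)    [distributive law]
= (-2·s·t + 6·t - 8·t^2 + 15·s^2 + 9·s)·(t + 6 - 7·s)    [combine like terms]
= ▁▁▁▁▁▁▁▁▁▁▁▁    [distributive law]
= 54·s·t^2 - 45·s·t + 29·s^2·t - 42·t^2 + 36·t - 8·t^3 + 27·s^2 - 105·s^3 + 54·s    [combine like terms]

By distributive law:

-2·s·t^2 - 12·s·t + 14·s^2·t + 6·t^2 + 36·t - 42·s·t - 8·t^3 - 48·t^2 + 56·s·t^2 + 15·s^2·t + 90·s^2 - 105·s^3 + 9·s·t + 54·s - 63·s^2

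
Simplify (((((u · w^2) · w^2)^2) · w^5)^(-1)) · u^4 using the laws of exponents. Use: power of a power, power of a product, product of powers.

(((((u · w^2) · w^2)^2) · w^5)^(-1)) · u^4
= (((((u · w^2) · w^2)^2)^(-1)) · ((w^5)^(-1))) · u^4    [power of a product]
= ((((u · w^2) · w^2)^(-2)) · ((w^5)^(-1))) · u^4    [power of a power]
= ((((u · w^2)^(-2)) · ((w^2)^(-2))) · ((w^5)^(-1))) · u^4    [power of a product]
= ((((u^(-2)) · ((w^2)^(-2))) · ((w^2)^(-2))) · ((w^5)^(-1))) · u^4    [power of a product]
= (((u^(-2) · w^(-4)) · ((w^2)^(-2))) · ((w^5)^(-1))) · u^4    [power of a power]
= (((u^(-2) · w^(-4)) · w^(-4)) · ((w^5)^(-1))) · u^4    [power of a power]
= (((u^(-2) · w^(-4)) · w^(-4)) · w^(-5)) · u^4    [power of a power]
= u^2w^(-13)    [product of powers]

u^2w^(-13)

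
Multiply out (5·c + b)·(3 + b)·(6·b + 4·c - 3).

87·b·c + 60·c² - 45·c + 34·b²·c + 20·b·c² + 15·b² - 9·b + 6·b³

(5·c + b)·(3 + b)·(6·b + 4·c - 3)
= (15·c + 5·b·c + 3·b + b²)·(6·b + 4·c - 3)    [distributive law]
= 90·b·c + 60·c² - 45·c + 30·b²·c + 20·b·c² - 15·b·c + 18·b² + 12·b·c - 9·b + 6·b³ + 4·b²·c - 3·b²    [distributive law]
= 87·b·c + 60·c² - 45·c + 34·b²·c + 20·b·c² + 15·b² - 9·b + 6·b³    [combine like terms]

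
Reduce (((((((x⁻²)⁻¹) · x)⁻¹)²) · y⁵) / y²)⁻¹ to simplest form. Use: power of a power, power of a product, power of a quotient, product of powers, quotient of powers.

x⁶y⁻³

(((((((x⁻²)⁻¹) · x)⁻¹)²) · y⁵) / y²)⁻¹
= (((((((x⁻²)⁻¹) · x)⁻¹)²) · y⁵)⁻¹) / ((y²)⁻¹)    [power of a quotient]
= (((((((x⁻²)⁻¹) · x)⁻¹)²)⁻¹) · ((y⁵)⁻¹)) / ((y²)⁻¹)    [power of a product]
= ((((((x⁻²)⁻¹) · x)⁻¹)⁻²) · ((y⁵)⁻¹)) / ((y²)⁻¹)    [power of a power]
= (((((x⁻²)⁻¹) · x)²) · ((y⁵)⁻¹)) / ((y²)⁻¹)    [power of a power]
= (((((x⁻²)⁻¹)²) · (x²)) · ((y⁵)⁻¹)) / ((y²)⁻¹)    [power of a product]
= ((((x⁻²)⁻²) · (x²)) · ((y⁵)⁻¹)) / ((y²)⁻¹)    [power of a power]
= ((x⁴ · (x²)) · ((y⁵)⁻¹)) / ((y²)⁻¹)    [power of a power]
= (x⁶ · ((y⁵)⁻¹)) / ((y²)⁻¹)    [product of powers]
= (x⁶ · y⁻⁵) / ((y²)⁻¹)    [power of a power]
= (x⁶ · y⁻⁵) / y⁻²    [power of a power]
= x⁶y⁻³    [quotient of powers]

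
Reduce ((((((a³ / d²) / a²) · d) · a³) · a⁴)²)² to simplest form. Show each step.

a³²d⁻⁴

((((((a³ / d²) / a²) · d) · a³) · a⁴)²)²
= (((((a³ / d²) / a²) · d) · a³) · a⁴)⁴    [power of a power]
= (((((a³ / d²) / a²) · d) · a³)⁴) · ((a⁴)⁴)    [power of a product]
= (((((a³ / d²) / a²) · d)⁴) · ((a³)⁴)) · ((a⁴)⁴)    [power of a product]
= (((((a³ / d²) / a²)⁴) · (d⁴)) · ((a³)⁴)) · ((a⁴)⁴)    [power of a product]
= (((((a³ / d²)⁴) / ((a²)⁴)) · (d⁴)) · ((a³)⁴)) · ((a⁴)⁴)    [power of a quotient]
= ((((((a³)⁴) / ((d²)⁴)) / ((a²)⁴)) · (d⁴)) · ((a³)⁴)) · ((a⁴)⁴)    [power of a quotient]
= ((((a¹² / ((d²)⁴)) / ((a²)⁴)) · (d⁴)) · ((a³)⁴)) · ((a⁴)⁴)    [power of a power]
= ((((a¹² / d⁸) / ((a²)⁴)) · (d⁴)) · ((a³)⁴)) · ((a⁴)⁴)    [power of a power]
= ((((a¹² / d⁸) / a⁸) · (d⁴)) · ((a³)⁴)) · ((a⁴)⁴)    [power of a power]
= ((((a¹² / d⁸) / a⁸) · d⁴) · a¹²) · ((a⁴)⁴)    [power of a power]
= ((((a¹² / d⁸) / a⁸) · d⁴) · a¹²) · a¹⁶    [power of a power]
= a³²d⁻⁴    [quotient of powers; product of powers]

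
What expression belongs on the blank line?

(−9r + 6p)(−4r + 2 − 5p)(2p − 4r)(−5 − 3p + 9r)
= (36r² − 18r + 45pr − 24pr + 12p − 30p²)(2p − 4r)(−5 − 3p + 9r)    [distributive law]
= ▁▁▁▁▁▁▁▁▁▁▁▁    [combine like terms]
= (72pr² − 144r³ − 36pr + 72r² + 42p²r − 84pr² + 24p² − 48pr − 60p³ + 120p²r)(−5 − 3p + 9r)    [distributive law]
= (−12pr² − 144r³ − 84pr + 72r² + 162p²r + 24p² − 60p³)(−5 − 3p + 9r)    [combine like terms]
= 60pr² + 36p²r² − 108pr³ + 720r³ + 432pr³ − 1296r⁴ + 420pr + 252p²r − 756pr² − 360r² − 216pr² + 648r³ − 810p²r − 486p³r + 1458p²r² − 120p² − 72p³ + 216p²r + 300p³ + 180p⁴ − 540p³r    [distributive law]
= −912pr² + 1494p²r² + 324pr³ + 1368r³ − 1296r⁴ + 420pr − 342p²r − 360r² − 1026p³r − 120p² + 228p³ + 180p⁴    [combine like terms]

By combine like terms:

(36r² − 18r + 21pr + 12p − 30p²)(2p − 4r)(−5 − 3p + 9r)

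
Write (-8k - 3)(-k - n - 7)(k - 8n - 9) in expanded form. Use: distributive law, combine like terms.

(-8k - 3)(-k - n - 7)(k - 8n - 9)
= (8k² + 8kn + 56k + 3k + 3n + 21)(k - 8n - 9)    [distributive law]
= (8k² + 8kn + 59k + 3n + 21)(k - 8n - 9)    [combine like terms]
= 8k³ - 64k²n - 72k² + 8k²n - 64kn² - 72kn + 59k² - 472kn - 531k + 3kn - 24n² - 27n + 21k - 168n - 189    [distributive law]
= 8k³ - 56k²n - 13k² - 64kn² - 541kn - 510k - 24n² - 195n - 189    [combine like terms]

8k³ - 56k²n - 13k² - 64kn² - 541kn - 510k - 24n² - 195n - 189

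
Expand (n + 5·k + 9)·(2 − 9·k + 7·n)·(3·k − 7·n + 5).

(n + 5·k + 9)·(2 − 9·k + 7·n)·(3·k − 7·n + 5)
= (2·n − 9·k·n + 7·n^2 + 10·k − 45·k^2 + 35·k·n + 18 − 81·k + 63·n)·(3·k − 7·n + 5)    [distributive law]
= (65·n + 26·k·n + 7·n^2 − 71·k − 45·k^2 + 18)·(3·k − 7·n + 5)    [combine like terms]
= 195·k·n − 455·n^2 + 325·n + 78·k^2·n − 182·k·n^2 + 130·k·n + 21·k·n^2 − 49·n^3 + 35·n^2 − 213·k^2 + 497·k·n − 355·k − 135·k^3 + 315·k^2·n − 225·k^2 + 54·k − 126·n + 90    [distributive law]
= 822·k·n − 420·n^2 + 199·n + 393·k^2·n − 161·k·n^2 − 49·n^3 − 438·k^2 − 301·k − 135·k^3 + 90    [combine like terms]

822·k·n − 420·n^2 + 199·n + 393·k^2·n − 161·k·n^2 − 49·n^3 − 438·k^2 − 301·k − 135·k^3 + 90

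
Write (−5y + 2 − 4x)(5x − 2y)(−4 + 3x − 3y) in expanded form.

26xy + 9x^2y + 81xy^2 − 28y^2 − 30y^3 − 40x + 110x^2 + 16y − 60x^3

(−5y + 2 − 4x)(5x − 2y)(−4 + 3x − 3y)
= (−25xy + 10y^2 + 10x − 4y − 20x^2 + 8xy)(−4 + 3x − 3y)    [distributive law]
= (−17xy + 10y^2 + 10x − 4y − 20x^2)(−4 + 3x − 3y)    [combine like terms]
= 68xy − 51x^2y + 51xy^2 − 40y^2 + 30xy^2 − 30y^3 − 40x + 30x^2 − 30xy + 16y − 12xy + 12y^2 + 80x^2 − 60x^3 + 60x^2y    [distributive law]
= 26xy + 9x^2y + 81xy^2 − 28y^2 − 30y^3 − 40x + 110x^2 + 16y − 60x^3    [combine like terms]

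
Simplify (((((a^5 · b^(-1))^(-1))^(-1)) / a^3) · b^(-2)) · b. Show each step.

(((((a^5 · b^(-1))^(-1))^(-1)) / a^3) · b^(-2)) · b
= ((((a^5 · b^(-1))^1) / a^3) · b^(-2)) · b    [power of a power]
= (((((a^5)^1) · ((b^(-1))^1)) / a^3) · b^(-2)) · b    [power of a product]
= (((a^5 · ((b^(-1))^1)) / a^3) · b^(-2)) · b    [power of a power]
= (((a^5 · b^(-1)) / a^3) · b^(-2)) · b    [power of a power]
= a^2b^(-2)    [quotient of powers; product of powers]

a^2b^(-2)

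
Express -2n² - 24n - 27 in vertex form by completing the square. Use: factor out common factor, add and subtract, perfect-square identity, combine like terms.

-2(n + 6)² + 45

-2n² - 24n - 27
= -2(n² + 12n) - 27    [factor out -2 from the n-terms]
= -2(n² + 12n + 36 - 36) - 27    [add and subtract 36 inside the bracket]
= -2(n + 6)² + 72 - 27    [perfect-square identity]
= -2(n + 6)² + 45    [combine constants]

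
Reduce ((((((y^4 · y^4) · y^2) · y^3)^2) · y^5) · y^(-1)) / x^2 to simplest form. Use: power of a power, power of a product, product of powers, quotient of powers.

((((((y^4 · y^4) · y^2) · y^3)^2) · y^5) · y^(-1)) / x^2
= ((((((y^4 · y^4) · y^2)^2) · ((y^3)^2)) · y^5) · y^(-1)) / x^2    [power of a product]
= ((((((y^4 · y^4)^2) · ((y^2)^2)) · ((y^3)^2)) · y^5) · y^(-1)) / x^2    [power of a product]
= (((((((y^4)^2) · ((y^4)^2)) · ((y^2)^2)) · ((y^3)^2)) · y^5) · y^(-1)) / x^2    [power of a product]
= (((((y^8 · ((y^4)^2)) · ((y^2)^2)) · ((y^3)^2)) · y^5) · y^(-1)) / x^2    [power of a power]
= (((((y^8 · y^8) · ((y^2)^2)) · ((y^3)^2)) · y^5) · y^(-1)) / x^2    [power of a power]
= ((((y^16 · ((y^2)^2)) · ((y^3)^2)) · y^5) · y^(-1)) / x^2    [product of powers]
= ((((y^16 · y^4) · ((y^3)^2)) · y^5) · y^(-1)) / x^2    [power of a power]
= (((y^20 · ((y^3)^2)) · y^5) · y^(-1)) / x^2    [product of powers]
= (((y^20 · y^6) · y^5) · y^(-1)) / x^2    [power of a power]
= ((y^26 · y^5) · y^(-1)) / x^2    [product of powers]
= (y^31 · y^(-1)) / x^2    [product of powers]
= y^30 / x^2    [product of powers]
= x^(-2)·y^30    [quotient of powers]

x^(-2)·y^30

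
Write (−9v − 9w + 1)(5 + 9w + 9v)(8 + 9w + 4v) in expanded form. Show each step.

−268v − 1764vw − 792v^2 − 1782vw^2 − 1377v^2w − 324v^3 − 243w − 972w^2 − 729w^3 + 40

(−9v − 9w + 1)(5 + 9w + 9v)(8 + 9w + 4v)
= (−45v − 81vw − 81v^2 − 45w − 81w^2 − 81vw + 5 + 9w + 9v)(8 + 9w + 4v)    [distributive law]
= (−36v − 162vw − 81v^2 − 36w − 81w^2 + 5)(8 + 9w + 4v)    [combine like terms]
= −288v − 324vw − 144v^2 − 1296vw − 1458vw^2 − 648v^2w − 648v^2 − 729v^2w − 324v^3 − 288w − 324w^2 − 144vw − 648w^2 − 729w^3 − 324vw^2 + 40 + 45w + 20v    [distributive law]
= −268v − 1764vw − 792v^2 − 1782vw^2 − 1377v^2w − 324v^3 − 243w − 972w^2 − 729w^3 + 40    [combine like terms]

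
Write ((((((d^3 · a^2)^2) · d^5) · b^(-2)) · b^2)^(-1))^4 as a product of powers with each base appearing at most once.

((((((d^3 · a^2)^2) · d^5) · b^(-2)) · b^2)^(-1))^4
= (((((d^3 · a^2)^2) · d^5) · b^(-2)) · b^2)^(-4)    [power of a power]
= (((((d^3 · a^2)^2) · d^5) · b^(-2))^(-4)) · ((b^2)^(-4))    [power of a product]
= (((((d^3 · a^2)^2) · d^5)^(-4)) · ((b^(-2))^(-4))) · ((b^2)^(-4))    [power of a product]
= (((((d^3 · a^2)^2)^(-4)) · ((d^5)^(-4))) · ((b^(-2))^(-4))) · ((b^2)^(-4))    [power of a product]
= ((((d^3 · a^2)^(-8)) · ((d^5)^(-4))) · ((b^(-2))^(-4))) · ((b^2)^(-4))    [power of a power]
= (((((d^3)^(-8)) · ((a^2)^(-8))) · ((d^5)^(-4))) · ((b^(-2))^(-4))) · ((b^2)^(-4))    [power of a product]
= (((d^(-24) · ((a^2)^(-8))) · ((d^5)^(-4))) · ((b^(-2))^(-4))) · ((b^2)^(-4))    [power of a power]
= (((d^(-24) · a^(-16)) · ((d^5)^(-4))) · ((b^(-2))^(-4))) · ((b^2)^(-4))    [power of a power]
= (((d^(-24) · a^(-16)) · d^(-20)) · ((b^(-2))^(-4))) · ((b^2)^(-4))    [power of a power]
= (((d^(-24) · a^(-16)) · d^(-20)) · b^8) · ((b^2)^(-4))    [power of a power]
= (((d^(-24) · a^(-16)) · d^(-20)) · b^8) · b^(-8)    [power of a power]
= a^(-16)d^(-44)    [product of powers]

a^(-16)d^(-44)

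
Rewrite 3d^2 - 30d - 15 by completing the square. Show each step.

3d^2 - 30d - 15
= 3(d^2 - 10d) - 15    [factor out 3 from the d-terms]
= 3(d^2 - 10d + 25 - 25) - 15    [add and subtract 25 inside the bracket]
= 3(d - 5)^2 - 75 - 15    [perfect-square identity]
= 3(d - 5)^2 - 90    [combine constants]

3(d - 5)^2 - 90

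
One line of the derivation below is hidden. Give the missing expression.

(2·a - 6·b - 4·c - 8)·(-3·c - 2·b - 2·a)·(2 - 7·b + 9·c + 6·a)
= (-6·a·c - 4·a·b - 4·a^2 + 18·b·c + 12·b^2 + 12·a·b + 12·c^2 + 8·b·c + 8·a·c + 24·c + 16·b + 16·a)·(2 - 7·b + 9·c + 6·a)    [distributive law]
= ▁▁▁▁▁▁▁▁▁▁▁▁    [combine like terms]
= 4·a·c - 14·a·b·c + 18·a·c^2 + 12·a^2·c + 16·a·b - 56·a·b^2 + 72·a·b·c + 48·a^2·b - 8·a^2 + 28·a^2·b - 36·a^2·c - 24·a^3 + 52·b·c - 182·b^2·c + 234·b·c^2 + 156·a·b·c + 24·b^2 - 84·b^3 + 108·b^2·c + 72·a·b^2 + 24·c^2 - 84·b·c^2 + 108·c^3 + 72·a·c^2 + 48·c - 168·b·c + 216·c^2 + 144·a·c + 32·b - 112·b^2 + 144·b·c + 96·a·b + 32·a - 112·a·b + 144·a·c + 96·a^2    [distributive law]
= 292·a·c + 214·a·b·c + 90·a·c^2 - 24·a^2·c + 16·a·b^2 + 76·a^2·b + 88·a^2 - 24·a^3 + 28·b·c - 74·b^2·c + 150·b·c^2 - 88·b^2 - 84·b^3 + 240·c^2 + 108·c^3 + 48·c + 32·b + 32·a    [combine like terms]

Applying combine like terms to the line above:

(2·a·c + 8·a·b - 4·a^2 + 26·b·c + 12·b^2 + 12·c^2 + 24·c + 16·b + 16·a)·(2 - 7·b + 9·c + 6·a)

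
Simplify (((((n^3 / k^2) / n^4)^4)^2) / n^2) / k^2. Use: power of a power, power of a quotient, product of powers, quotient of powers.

k^(-18)n^(-10)

(((((n^3 / k^2) / n^4)^4)^2) / n^2) / k^2
= ((((n^3 / k^2) / n^4)^8) / n^2) / k^2    [power of a power]
= ((((n^3 / k^2)^8) / ((n^4)^8)) / n^2) / k^2    [power of a quotient]
= (((((n^3)^8) / ((k^2)^8)) / ((n^4)^8)) / n^2) / k^2    [power of a quotient]
= (((n^24 / ((k^2)^8)) / ((n^4)^8)) / n^2) / k^2    [power of a power]
= (((n^24 / k^16) / ((n^4)^8)) / n^2) / k^2    [power of a power]
= (((n^24 / k^16) / n^32) / n^2) / k^2    [power of a power]
= k^(-18)n^(-10)    [quotient of powers; product of powers]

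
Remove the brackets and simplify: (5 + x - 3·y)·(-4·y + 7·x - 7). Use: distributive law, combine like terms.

(5 + x - 3·y)·(-4·y + 7·x - 7)
= -20·y + 35·x - 35 - 4·x·y + 7·x^2 - 7·x + 12·y^2 - 21·x·y + 21·y    [distributive law]
= y + 28·x - 35 - 25·x·y + 7·x^2 + 12·y^2    [combine like terms]

y + 28·x - 35 - 25·x·y + 7·x^2 + 12·y^2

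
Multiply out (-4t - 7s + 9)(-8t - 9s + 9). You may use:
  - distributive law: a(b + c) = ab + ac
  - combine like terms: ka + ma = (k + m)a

(-4t - 7s + 9)(-8t - 9s + 9)
= 32t^2 + 36st - 36t + 56st + 63s^2 - 63s - 72t - 81s + 81    [distributive law]
= 32t^2 + 92st - 108t + 63s^2 - 144s + 81    [combine like terms]

32t^2 + 92st - 108t + 63s^2 - 144s + 81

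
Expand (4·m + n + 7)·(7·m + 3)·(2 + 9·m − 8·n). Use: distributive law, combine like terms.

605·m² + 252·m³ − 161·m²·n + 311·m − 447·m·n − 56·m·n² − 162·n − 24·n² + 42

(4·m + n + 7)·(7·m + 3)·(2 + 9·m − 8·n)
= (28·m² + 12·m + 7·m·n + 3·n + 49·m + 21)·(2 + 9·m − 8·n)    [distributive law]
= (28·m² + 61·m + 7·m·n + 3·n + 21)·(2 + 9·m − 8·n)    [combine like terms]
= 56·m² + 252·m³ − 224·m²·n + 122·m + 549·m² − 488·m·n + 14·m·n + 63·m²·n − 56·m·n² + 6·n + 27·m·n − 24·n² + 42 + 189·m − 168·n    [distributive law]
= 605·m² + 252·m³ − 161·m²·n + 311·m − 447·m·n − 56·m·n² − 162·n − 24·n² + 42    [combine like terms]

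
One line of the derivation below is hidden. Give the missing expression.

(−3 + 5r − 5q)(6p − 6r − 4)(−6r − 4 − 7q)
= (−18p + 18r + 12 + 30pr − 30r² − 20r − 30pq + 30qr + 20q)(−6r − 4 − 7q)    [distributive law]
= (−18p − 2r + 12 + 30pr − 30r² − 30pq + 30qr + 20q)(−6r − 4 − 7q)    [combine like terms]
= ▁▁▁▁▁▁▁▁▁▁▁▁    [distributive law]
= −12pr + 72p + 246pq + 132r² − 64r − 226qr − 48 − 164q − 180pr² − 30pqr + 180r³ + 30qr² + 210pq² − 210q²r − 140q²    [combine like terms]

By distributive law:

108pr + 72p + 126pq + 12r² + 8r + 14qr − 72r − 48 − 84q − 180pr² − 120pr − 210pqr + 180r³ + 120r² + 210qr² + 180pqr + 120pq + 210pq² − 180qr² − 120qr − 210q²r − 120qr − 80q − 140q²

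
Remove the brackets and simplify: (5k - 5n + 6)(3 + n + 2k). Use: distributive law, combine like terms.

(5k - 5n + 6)(3 + n + 2k)
= 15k + 5kn + 10k^2 - 15n - 5n^2 - 10kn + 18 + 6n + 12k    [distributive law]
= 27k - 5kn + 10k^2 - 9n - 5n^2 + 18    [combine like terms]

27k - 5kn + 10k^2 - 9n - 5n^2 + 18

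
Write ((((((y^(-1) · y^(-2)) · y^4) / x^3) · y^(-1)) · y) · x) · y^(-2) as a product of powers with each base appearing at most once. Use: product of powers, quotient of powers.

((((((y^(-1) · y^(-2)) · y^4) / x^3) · y^(-1)) · y) · x) · y^(-2)
= (((((y^(-3) · y^4) / x^3) · y^(-1)) · y) · x) · y^(-2)    [product of powers]
= ((((y / x^3) · y^(-1)) · y) · x) · y^(-2)    [product of powers]
= x^(-2)y^(-1)    [quotient of powers; product of powers]

x^(-2)y^(-1)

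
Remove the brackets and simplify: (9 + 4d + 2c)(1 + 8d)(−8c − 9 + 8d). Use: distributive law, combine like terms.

(9 + 4d + 2c)(1 + 8d)(−8c − 9 + 8d)
= (9 + 72d + 4d + 32d² + 2c + 16cd)(−8c − 9 + 8d)    [distributive law]
= (9 + 76d + 32d² + 2c + 16cd)(−8c − 9 + 8d)    [combine like terms]
= −72c − 81 + 72d − 608cd − 684d + 608d² − 256cd² − 288d² + 256d³ − 16c² − 18c + 16cd − 128c²d − 144cd + 128cd²    [distributive law]
= −90c − 81 − 612d − 736cd + 320d² − 128cd² + 256d³ − 16c² − 128c²d    [combine like terms]

−90c − 81 − 612d − 736cd + 320d² − 128cd² + 256d³ − 16c² − 128c²d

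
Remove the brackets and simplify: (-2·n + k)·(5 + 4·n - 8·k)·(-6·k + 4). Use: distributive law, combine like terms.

(-2·n + k)·(5 + 4·n - 8·k)·(-6·k + 4)
= (-10·n - 8·n^2 + 16·k·n + 5·k + 4·k·n - 8·k^2)·(-6·k + 4)    [distributive law]
= (-10·n - 8·n^2 + 20·k·n + 5·k - 8·k^2)·(-6·k + 4)    [combine like terms]
= 60·k·n - 40·n + 48·k·n^2 - 32·n^2 - 120·k^2·n + 80·k·n - 30·k^2 + 20·k + 48·k^3 - 32·k^2    [distributive law]
= 140·k·n - 40·n + 48·k·n^2 - 32·n^2 - 120·k^2·n - 62·k^2 + 20·k + 48·k^3    [combine like terms]

140·k·n - 40·n + 48·k·n^2 - 32·n^2 - 120·k^2·n - 62·k^2 + 20·k + 48·k^3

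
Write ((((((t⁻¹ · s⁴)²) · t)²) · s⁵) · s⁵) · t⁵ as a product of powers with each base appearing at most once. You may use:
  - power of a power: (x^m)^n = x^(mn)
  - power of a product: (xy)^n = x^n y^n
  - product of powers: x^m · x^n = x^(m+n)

s²⁶t³

((((((t⁻¹ · s⁴)²) · t)²) · s⁵) · s⁵) · t⁵
= ((((((t⁻¹ · s⁴)²)²) · (t²)) · s⁵) · s⁵) · t⁵    [power of a product]
= (((((t⁻¹ · s⁴)⁴) · (t²)) · s⁵) · s⁵) · t⁵    [power of a power]
= ((((((t⁻¹)⁴) · ((s⁴)⁴)) · (t²)) · s⁵) · s⁵) · t⁵    [power of a product]
= ((((t⁻⁴ · ((s⁴)⁴)) · (t²)) · s⁵) · s⁵) · t⁵    [power of a power]
= ((((t⁻⁴ · s¹⁶) · (t²)) · s⁵) · s⁵) · t⁵    [power of a power]
= s²⁶t³    [product of powers]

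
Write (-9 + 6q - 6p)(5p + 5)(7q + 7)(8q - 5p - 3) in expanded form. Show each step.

(-9 + 6q - 6p)(5p + 5)(7q + 7)(8q - 5p - 3)
= (-45p - 45 + 30pq + 30q - 30p^2 - 30p)(7q + 7)(8q - 5p - 3)    [distributive law]
= (-75p - 45 + 30pq + 30q - 30p^2)(7q + 7)(8q - 5p - 3)    [combine like terms]
= (-525pq - 525p - 315q - 315 + 210pq^2 + 210pq + 210q^2 + 210q - 210p^2q - 210p^2)(8q - 5p - 3)    [distributive law]
= (-315pq - 525p - 105q - 315 + 210pq^2 + 210q^2 - 210p^2q - 210p^2)(8q - 5p - 3)    [combine like terms]
= -2520pq^2 + 1575p^2q + 945pq - 4200pq + 2625p^2 + 1575p - 840q^2 + 525pq + 315q - 2520q + 1575p + 945 + 1680pq^3 - 1050p^2q^2 - 630pq^2 + 1680q^3 - 1050pq^2 - 630q^2 - 1680p^2q^2 + 1050p^3q + 630p^2q - 1680p^2q + 1050p^3 + 630p^2    [distributive law]
= -4200pq^2 + 525p^2q - 2730pq + 3255p^2 + 3150p - 1470q^2 - 2205q + 945 + 1680pq^3 - 2730p^2q^2 + 1680q^3 + 1050p^3q + 1050p^3    [combine like terms]

-4200pq^2 + 525p^2q - 2730pq + 3255p^2 + 3150p - 1470q^2 - 2205q + 945 + 1680pq^3 - 2730p^2q^2 + 1680q^3 + 1050p^3q + 1050p^3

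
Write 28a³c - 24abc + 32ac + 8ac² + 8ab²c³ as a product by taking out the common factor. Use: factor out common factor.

28a³c - 24abc + 32ac + 8ac² + 8ab²c³
= 4(7a³c - 6abc + 8ac + 2ac² + 2ab²c³)    [factor out 4]
= 4ac(7a² - 6b + 8 + 2c + 2b²c²)    [factor out ac]

4ac(7a² - 6b + 8 + 2c + 2b²c²)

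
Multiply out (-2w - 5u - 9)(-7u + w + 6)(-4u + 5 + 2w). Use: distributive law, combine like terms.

34u^2w + 195uw + 26uw^2 - 52w^2 - 4w^3 - 213w - 140u^3 + 43u^2 + 381u - 270

(-2w - 5u - 9)(-7u + w + 6)(-4u + 5 + 2w)
= (14uw - 2w^2 - 12w + 35u^2 - 5uw - 30u + 63u - 9w - 54)(-4u + 5 + 2w)    [distributive law]
= (9uw - 2w^2 - 21w + 35u^2 + 33u - 54)(-4u + 5 + 2w)    [combine like terms]
= -36u^2w + 45uw + 18uw^2 + 8uw^2 - 10w^2 - 4w^3 + 84uw - 105w - 42w^2 - 140u^3 + 175u^2 + 70u^2w - 132u^2 + 165u + 66uw + 216u - 270 - 108w    [distributive law]
= 34u^2w + 195uw + 26uw^2 - 52w^2 - 4w^3 - 213w - 140u^3 + 43u^2 + 381u - 270    [combine like terms]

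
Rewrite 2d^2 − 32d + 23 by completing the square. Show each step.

2d^2 − 32d + 23
= 2(d^2 − 16d) + 23    [factor out 2 from the d-terms]
= 2(d^2 − 16d + 64 − 64) + 23    [add and subtract 64 inside the bracket]
= 2(d − 8)^2 − 128 + 23    [perfect-square identity]
= 2(d − 8)^2 − 105    [combine constants]

2(d − 8)^2 − 105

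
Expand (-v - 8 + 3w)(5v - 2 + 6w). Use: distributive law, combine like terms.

-5v^2 - 38v + 9vw + 16 - 54w + 18w^2

(-v - 8 + 3w)(5v - 2 + 6w)
= -5v^2 + 2v - 6vw - 40v + 16 - 48w + 15vw - 6w + 18w^2    [distributive law]
= -5v^2 - 38v + 9vw + 16 - 54w + 18w^2    [combine like terms]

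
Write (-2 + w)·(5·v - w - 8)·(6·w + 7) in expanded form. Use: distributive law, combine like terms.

-25·v·w - 70·v - 43·w² + 54·w + 112 + 30·v·w² - 6·w³

(-2 + w)·(5·v - w - 8)·(6·w + 7)
= (-10·v + 2·w + 16 + 5·v·w - w² - 8·w)·(6·w + 7)    [distributive law]
= (-10·v - 6·w + 16 + 5·v·w - w²)·(6·w + 7)    [combine like terms]
= -60·v·w - 70·v - 36·w² - 42·w + 96·w + 112 + 30·v·w² + 35·v·w - 6·w³ - 7·w²    [distributive law]
= -25·v·w - 70·v - 43·w² + 54·w + 112 + 30·v·w² - 6·w³    [combine like terms]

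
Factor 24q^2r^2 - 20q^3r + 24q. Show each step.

4q(6qr^2 - 5q^2r + 6)

24q^2r^2 - 20q^3r + 24q
= 4(6q^2r^2 - 5q^3r + 6q)    [factor out 4]
= 4q(6qr^2 - 5q^2r + 6)    [factor out q]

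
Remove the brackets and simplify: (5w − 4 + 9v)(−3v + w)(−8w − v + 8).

43vw^2 + 222v^2w − 140vw − 40w^3 + 72w^2 − 228v^2 + 96v − 32w + 27v^3

(5w − 4 + 9v)(−3v + w)(−8w − v + 8)
= (−15vw + 5w^2 + 12v − 4w − 27v^2 + 9vw)(−8w − v + 8)    [distributive law]
= (−6vw + 5w^2 + 12v − 4w − 27v^2)(−8w − v + 8)    [combine like terms]
= 48vw^2 + 6v^2w − 48vw − 40w^3 − 5vw^2 + 40w^2 − 96vw − 12v^2 + 96v + 32w^2 + 4vw − 32w + 216v^2w + 27v^3 − 216v^2    [distributive law]
= 43vw^2 + 222v^2w − 140vw − 40w^3 + 72w^2 − 228v^2 + 96v − 32w + 27v^3    [combine like terms]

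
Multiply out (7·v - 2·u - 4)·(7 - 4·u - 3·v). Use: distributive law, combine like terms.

(7·v - 2·u - 4)·(7 - 4·u - 3·v)
= 49·v - 28·u·v - 21·v^2 - 14·u + 8·u^2 + 6·u·v - 28 + 16·u + 12·v    [distributive law]
= 61·v - 22·u·v - 21·v^2 + 2·u + 8·u^2 - 28    [combine like terms]

61·v - 22·u·v - 21·v^2 + 2·u + 8·u^2 - 28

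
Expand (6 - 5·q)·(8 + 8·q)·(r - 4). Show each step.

(6 - 5·q)·(8 + 8·q)·(r - 4)
= (48 + 48·q - 40·q - 40·q²)·(r - 4)    [distributive law]
= (48 + 8·q - 40·q²)·(r - 4)    [combine like terms]
= 48·r - 192 + 8·q·r - 32·q - 40·q²·r + 160·q²    [distributive law]

48·r - 192 + 8·q·r - 32·q - 40·q²·r + 160·q²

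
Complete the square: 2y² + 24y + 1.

2(y + 6)² − 71

2y² + 24y + 1
= 2(y² + 12y) + 1    [factor out 2 from the y-terms]
= 2(y² + 12y + 36 − 36) + 1    [add and subtract 36 inside the bracket]
= 2(y + 6)² − 72 + 1    [perfect-square identity]
= 2(y + 6)² − 71    [combine constants]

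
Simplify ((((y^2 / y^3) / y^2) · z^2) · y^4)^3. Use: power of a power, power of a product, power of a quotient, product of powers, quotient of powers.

y^3·z^6

((((y^2 / y^3) / y^2) · z^2) · y^4)^3
= ((((y^2 / y^3) / y^2) · z^2)^3) · ((y^4)^3)    [power of a product]
= ((((y^2 / y^3) / y^2)^3) · ((z^2)^3)) · ((y^4)^3)    [power of a product]
= ((((y^2 / y^3)^3) / ((y^2)^3)) · ((z^2)^3)) · ((y^4)^3)    [power of a quotient]
= (((((y^2)^3) / ((y^3)^3)) / ((y^2)^3)) · ((z^2)^3)) · ((y^4)^3)    [power of a quotient]
= (((y^6 / ((y^3)^3)) / ((y^2)^3)) · ((z^2)^3)) · ((y^4)^3)    [power of a power]
= (((y^6 / y^9) / ((y^2)^3)) · ((z^2)^3)) · ((y^4)^3)    [power of a power]
= ((y^(-3) / ((y^2)^3)) · ((z^2)^3)) · ((y^4)^3)    [quotient of powers]
= ((y^(-3) / y^6) · ((z^2)^3)) · ((y^4)^3)    [power of a power]
= (y^(-9) · ((z^2)^3)) · ((y^4)^3)    [quotient of powers]
= (y^(-9) · z^6) · ((y^4)^3)    [power of a power]
= (y^(-9) · z^6) · y^12    [power of a power]
= y^3·z^6    [product of powers]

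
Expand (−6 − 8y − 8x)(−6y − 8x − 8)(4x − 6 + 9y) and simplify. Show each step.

736xy − 168y + 612y^2 + 64x^2 − 480x − 288 + 1200xy^2 + 432y^3 + 1024x^2y + 256x^3

(−6 − 8y − 8x)(−6y − 8x − 8)(4x − 6 + 9y)
= (36y + 48x + 48 + 48y^2 + 64xy + 64y + 48xy + 64x^2 + 64x)(4x − 6 + 9y)    [distributive law]
= (100y + 112x + 48 + 48y^2 + 112xy + 64x^2)(4x − 6 + 9y)    [combine like terms]
= 400xy − 600y + 900y^2 + 448x^2 − 672x + 1008xy + 192x − 288 + 432y + 192xy^2 − 288y^2 + 432y^3 + 448x^2y − 672xy + 1008xy^2 + 256x^3 − 384x^2 + 576x^2y    [distributive law]
= 736xy − 168y + 612y^2 + 64x^2 − 480x − 288 + 1200xy^2 + 432y^3 + 1024x^2y + 256x^3    [combine like terms]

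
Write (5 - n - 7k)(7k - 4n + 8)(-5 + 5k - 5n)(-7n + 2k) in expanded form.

(5 - n - 7k)(7k - 4n + 8)(-5 + 5k - 5n)(-7n + 2k)
= (35k - 20n + 40 - 7kn + 4n^2 - 8n - 49k^2 + 28kn - 56k)(-5 + 5k - 5n)(-7n + 2k)    [distributive law]
= (-21k - 28n + 40 + 21kn + 4n^2 - 49k^2)(-5 + 5k - 5n)(-7n + 2k)    [combine like terms]
= (105k - 105k^2 + 105kn + 140n - 140kn + 140n^2 - 200 + 200k - 200n - 105kn + 105k^2n - 105kn^2 - 20n^2 + 20kn^2 - 20n^3 + 245k^2 - 245k^3 + 245k^2n)(-7n + 2k)    [distributive law]
= (305k + 140k^2 - 140kn - 60n + 120n^2 - 200 + 350k^2n - 85kn^2 - 20n^3 - 245k^3)(-7n + 2k)    [combine like terms]
= -2135kn + 610k^2 - 980k^2n + 280k^3 + 980kn^2 - 280k^2n + 420n^2 - 120kn - 840n^3 + 240kn^2 + 1400n - 400k - 2450k^2n^2 + 700k^3n + 595kn^3 - 170k^2n^2 + 140n^4 - 40kn^3 + 1715k^3n - 490k^4    [distributive law]
= -2255kn + 610k^2 - 1260k^2n + 280k^3 + 1220kn^2 + 420n^2 - 840n^3 + 1400n - 400k - 2620k^2n^2 + 2415k^3n + 555kn^3 + 140n^4 - 490k^4    [combine like terms]

-2255kn + 610k^2 - 1260k^2n + 280k^3 + 1220kn^2 + 420n^2 - 840n^3 + 1400n - 400k - 2620k^2n^2 + 2415k^3n + 555kn^3 + 140n^4 - 490k^4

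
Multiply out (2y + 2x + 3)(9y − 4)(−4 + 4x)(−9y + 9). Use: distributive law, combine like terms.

(2y + 2x + 3)(9y − 4)(−4 + 4x)(−9y + 9)
= (18y² − 8y + 18xy − 8x + 27y − 12)(−4 + 4x)(−9y + 9)    [distributive law]
= (18y² + 19y + 18xy − 8x − 12)(−4 + 4x)(−9y + 9)    [combine like terms]
= (−72y² + 72xy² − 76y + 76xy − 72xy + 72x²y + 32x − 32x² + 48 − 48x)(−9y + 9)    [distributive law]
= (−72y² + 72xy² − 76y + 4xy + 72x²y − 16x − 32x² + 48)(−9y + 9)    [combine like terms]
= 648y³ − 648y² − 648xy³ + 648xy² + 684y² − 684y − 36xy² + 36xy − 648x²y² + 648x²y + 144xy − 144x + 288x²y − 288x² − 432y + 432    [distributive law]
= 648y³ + 36y² − 648xy³ + 612xy² − 1116y + 180xy − 648x²y² + 936x²y − 144x − 288x² + 432    [combine like terms]

648y³ + 36y² − 648xy³ + 612xy² − 1116y + 180xy − 648x²y² + 936x²y − 144x − 288x² + 432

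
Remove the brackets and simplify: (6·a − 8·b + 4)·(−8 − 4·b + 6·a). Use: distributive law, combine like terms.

−24·a − 72·a·b + 36·a^2 + 48·b + 32·b^2 − 32

(6·a − 8·b + 4)·(−8 − 4·b + 6·a)
= −48·a − 24·a·b + 36·a^2 + 64·b + 32·b^2 − 48·a·b − 32 − 16·b + 24·a    [distributive law]
= −24·a − 72·a·b + 36·a^2 + 48·b + 32·b^2 − 32    [combine like terms]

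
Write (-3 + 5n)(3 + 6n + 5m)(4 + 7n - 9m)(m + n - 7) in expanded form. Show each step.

(-3 + 5n)(3 + 6n + 5m)(4 + 7n - 9m)(m + n - 7)
= (-9 - 18n - 15m + 15n + 30n² + 25mn)(4 + 7n - 9m)(m + n - 7)    [distributive law]
= (-9 - 3n - 15m + 30n² + 25mn)(4 + 7n - 9m)(m + n - 7)    [combine like terms]
= (-36 - 63n + 81m - 12n - 21n² + 27mn - 60m - 105mn + 135m² + 120n² + 210n³ - 270mn² + 100mn + 175mn² - 225m²n)(m + n - 7)    [distributive law]
= (-36 - 75n + 21m + 99n² + 22mn + 135m² + 210n³ - 95mn² - 225m²n)(m + n - 7)    [combine like terms]
= -36m - 36n + 252 - 75mn - 75n² + 525n + 21m² + 21mn - 147m + 99mn² + 99n³ - 693n² + 22m²n + 22mn² - 154mn + 135m³ + 135m²n - 945m² + 210mn³ + 210n⁴ - 1470n³ - 95m²n² - 95mn³ + 665mn² - 225m³n - 225m²n² + 1575m²n    [distributive law]
= -183m + 489n + 252 - 208mn - 768n² - 924m² + 786mn² - 1371n³ + 1732m²n + 135m³ + 115mn³ + 210n⁴ - 320m²n² - 225m³n    [combine like terms]

-183m + 489n + 252 - 208mn - 768n² - 924m² + 786mn² - 1371n³ + 1732m²n + 135m³ + 115mn³ + 210n⁴ - 320m²n² - 225m³n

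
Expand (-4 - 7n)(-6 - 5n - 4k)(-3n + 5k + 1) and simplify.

-10n + 136k + 24 - 151n^2 + 290kn + 80k^2 - 105n^3 + 91kn^2 + 140k^2n

(-4 - 7n)(-6 - 5n - 4k)(-3n + 5k + 1)
= (24 + 20n + 16k + 42n + 35n^2 + 28kn)(-3n + 5k + 1)    [distributive law]
= (24 + 62n + 16k + 35n^2 + 28kn)(-3n + 5k + 1)    [combine like terms]
= -72n + 120k + 24 - 186n^2 + 310kn + 62n - 48kn + 80k^2 + 16k - 105n^3 + 175kn^2 + 35n^2 - 84kn^2 + 140k^2n + 28kn    [distributive law]
= -10n + 136k + 24 - 151n^2 + 290kn + 80k^2 - 105n^3 + 91kn^2 + 140k^2n    [combine like terms]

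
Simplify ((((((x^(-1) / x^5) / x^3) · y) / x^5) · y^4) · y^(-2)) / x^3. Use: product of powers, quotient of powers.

((((((x^(-1) / x^5) / x^3) · y) / x^5) · y^4) · y^(-2)) / x^3
= (((((x^(-6) / x^3) · y) / x^5) · y^4) · y^(-2)) / x^3    [quotient of powers]
= ((((x^(-9) · y) / x^5) · y^4) · y^(-2)) / x^3    [quotient of powers]
= x^(-17)·y^3    [quotient of powers; product of powers]

x^(-17)·y^3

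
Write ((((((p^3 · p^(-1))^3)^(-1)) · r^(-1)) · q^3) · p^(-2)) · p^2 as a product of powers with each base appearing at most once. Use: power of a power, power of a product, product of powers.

((((((p^3 · p^(-1))^3)^(-1)) · r^(-1)) · q^3) · p^(-2)) · p^2
= (((((p^3 · p^(-1))^(-3)) · r^(-1)) · q^3) · p^(-2)) · p^2    [power of a power]
= ((((((p^3)^(-3)) · ((p^(-1))^(-3))) · r^(-1)) · q^3) · p^(-2)) · p^2    [power of a product]
= ((((p^(-9) · ((p^(-1))^(-3))) · r^(-1)) · q^3) · p^(-2)) · p^2    [power of a power]
= ((((p^(-9) · p^3) · r^(-1)) · q^3) · p^(-2)) · p^2    [power of a power]
= (((p^(-6) · r^(-1)) · q^3) · p^(-2)) · p^2    [product of powers]
= p^(-6)·q^3·r^(-1)    [product of powers]

p^(-6)·q^3·r^(-1)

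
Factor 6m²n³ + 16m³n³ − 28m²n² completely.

2m²n²(3n + 8mn − 14)

6m²n³ + 16m³n³ − 28m²n²
= 2(3m²n³ + 8m³n³ − 14m²n²)    [factor out 2]
= 2m²n²(3n + 8mn − 14)    [factor out m²n²]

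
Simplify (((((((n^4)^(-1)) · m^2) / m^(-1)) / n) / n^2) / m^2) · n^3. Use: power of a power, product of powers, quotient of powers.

mn^(-4)

(((((((n^4)^(-1)) · m^2) / m^(-1)) / n) / n^2) / m^2) · n^3
= (((((n^(-4) · m^2) / m^(-1)) / n) / n^2) / m^2) · n^3    [power of a power]
= mn^(-4)    [quotient of powers; product of powers]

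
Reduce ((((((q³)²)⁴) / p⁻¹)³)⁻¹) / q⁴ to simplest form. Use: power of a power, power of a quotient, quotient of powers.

p⁻³q⁻⁷⁶

((((((q³)²)⁴) / p⁻¹)³)⁻¹) / q⁴
= (((((q³)²)⁴) / p⁻¹)⁻³) / q⁴    [power of a power]
= (((((q³)²)⁴)⁻³) / ((p⁻¹)⁻³)) / q⁴    [power of a quotient]
= ((((q³)²)⁻¹²) / ((p⁻¹)⁻³)) / q⁴    [power of a power]
= (((q³)⁻²⁴) / ((p⁻¹)⁻³)) / q⁴    [power of a power]
= (q⁻⁷² / ((p⁻¹)⁻³)) / q⁴    [power of a power]
= (q⁻⁷² / p³) / q⁴    [power of a power]
= p⁻³q⁻⁷⁶    [quotient of powers]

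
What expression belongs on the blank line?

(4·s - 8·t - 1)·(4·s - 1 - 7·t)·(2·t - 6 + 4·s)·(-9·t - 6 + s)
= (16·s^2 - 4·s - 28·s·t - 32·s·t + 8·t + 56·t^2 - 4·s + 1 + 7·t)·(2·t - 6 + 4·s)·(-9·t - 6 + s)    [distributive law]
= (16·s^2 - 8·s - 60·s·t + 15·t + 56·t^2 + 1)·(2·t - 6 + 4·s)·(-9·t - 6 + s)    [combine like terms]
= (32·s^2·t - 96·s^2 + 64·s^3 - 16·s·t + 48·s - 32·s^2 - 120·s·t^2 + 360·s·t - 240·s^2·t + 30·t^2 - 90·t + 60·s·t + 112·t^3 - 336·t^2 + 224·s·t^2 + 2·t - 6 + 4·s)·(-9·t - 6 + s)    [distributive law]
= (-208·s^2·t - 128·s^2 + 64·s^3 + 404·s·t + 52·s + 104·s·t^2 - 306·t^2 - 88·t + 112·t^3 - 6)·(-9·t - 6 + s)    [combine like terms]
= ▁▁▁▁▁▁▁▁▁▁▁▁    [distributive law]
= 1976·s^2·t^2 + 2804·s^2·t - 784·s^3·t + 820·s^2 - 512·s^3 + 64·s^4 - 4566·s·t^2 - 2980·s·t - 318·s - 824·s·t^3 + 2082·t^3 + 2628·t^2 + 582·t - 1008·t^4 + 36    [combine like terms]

After distributive law, the bracketed line is:

1872·s^2·t^2 + 1248·s^2·t - 208·s^3·t + 1152·s^2·t + 768·s^2 - 128·s^3 - 576·s^3·t - 384·s^3 + 64·s^4 - 3636·s·t^2 - 2424·s·t + 404·s^2·t - 468·s·t - 312·s + 52·s^2 - 936·s·t^3 - 624·s·t^2 + 104·s^2·t^2 + 2754·t^3 + 1836·t^2 - 306·s·t^2 + 792·t^2 + 528·t - 88·s·t - 1008·t^4 - 672·t^3 + 112·s·t^3 + 54·t + 36 - 6·s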